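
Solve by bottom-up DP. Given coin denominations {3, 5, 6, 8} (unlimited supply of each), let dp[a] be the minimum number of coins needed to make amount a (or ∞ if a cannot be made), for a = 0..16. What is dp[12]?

2

 a  0  1  2  3  4  5  6  7  8  9 10 11 12 13 14 15 16
dp  0  -  -  1  -  1  1  -  1  2  2  2  2  2  2  3  2
(- denotes ∞ / unreachable)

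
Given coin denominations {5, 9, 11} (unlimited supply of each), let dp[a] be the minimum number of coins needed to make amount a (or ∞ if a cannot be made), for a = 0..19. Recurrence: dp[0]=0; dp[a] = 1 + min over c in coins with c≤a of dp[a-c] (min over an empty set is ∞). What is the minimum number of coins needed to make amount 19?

 a  0  1  2  3  4  5  6  7  8  9 10 11 12 13 14 15 16 17 18 19
dp  0  -  -  -  -  1  -  -  -  1  2  1  -  -  2  3  2  -  2  3
(- denotes ∞ / unreachable)

3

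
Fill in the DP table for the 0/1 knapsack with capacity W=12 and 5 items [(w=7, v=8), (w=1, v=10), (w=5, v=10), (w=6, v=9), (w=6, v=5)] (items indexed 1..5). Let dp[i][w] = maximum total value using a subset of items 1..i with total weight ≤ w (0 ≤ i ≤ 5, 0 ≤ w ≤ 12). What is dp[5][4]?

10

i\w   0   1   2   3   4   5   6   7   8   9  10  11  12
  0   0   0   0   0   0   0   0   0   0   0   0   0   0
  1   0   0   0   0   0   0   0   8   8   8   8   8   8
  2   0  10  10  10  10  10  10  10  18  18  18  18  18
  3   0  10  10  10  10  10  20  20  20  20  20  20  20
  4   0  10  10  10  10  10  20  20  20  20  20  20  29
  5   0  10  10  10  10  10  20  20  20  20  20  20  29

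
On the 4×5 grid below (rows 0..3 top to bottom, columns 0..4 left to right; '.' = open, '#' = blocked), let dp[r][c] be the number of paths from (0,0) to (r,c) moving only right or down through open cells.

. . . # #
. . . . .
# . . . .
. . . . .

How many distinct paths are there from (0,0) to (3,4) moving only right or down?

r\c   0   1   2   3   4
  0   1   1   1   0   0
  1   1   2   3   3   3
  2   0   2   5   8  11
  3   0   2   7  15  26

26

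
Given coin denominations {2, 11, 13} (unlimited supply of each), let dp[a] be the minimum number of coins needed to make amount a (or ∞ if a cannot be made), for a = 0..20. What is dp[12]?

6

 a  0  1  2  3  4  5  6  7  8  9 10 11 12 13 14 15 16 17 18 19 20
dp  0  -  1  -  2  -  3  -  4  -  5  1  6  1  7  2  8  3  9  4 10
(- denotes ∞ / unreachable)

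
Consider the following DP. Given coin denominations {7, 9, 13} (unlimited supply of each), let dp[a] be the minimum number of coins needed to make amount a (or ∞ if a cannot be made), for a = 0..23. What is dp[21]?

 a  0  1  2  3  4  5  6  7  8  9 10 11 12 13 14 15 16 17 18 19 20 21 22 23
dp  0  -  -  -  -  -  -  1  -  1  -  -  -  1  2  -  2  -  2  -  2  3  2  3
(- denotes ∞ / unreachable)

3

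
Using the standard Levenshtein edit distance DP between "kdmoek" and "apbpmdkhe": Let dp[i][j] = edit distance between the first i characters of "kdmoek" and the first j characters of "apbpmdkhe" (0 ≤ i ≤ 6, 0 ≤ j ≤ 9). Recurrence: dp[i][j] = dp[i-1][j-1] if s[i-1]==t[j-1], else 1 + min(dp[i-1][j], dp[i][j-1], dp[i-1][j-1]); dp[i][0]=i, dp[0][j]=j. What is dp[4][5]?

5

   ''  a  p  b  p  m  d  k  h  e
''  0  1  2  3  4  5  6  7  8  9
 k  1  1  2  3  4  5  6  6  7  8
 d  2  2  2  3  4  5  5  6  7  8
 m  3  3  3  3  4  4  5  6  7  8
 o  4  4  4  4  4  5  5  6  7  8
 e  5  5  5  5  5  5  6  6  7  7
 k  6  6  6  6  6  6  6  6  7  8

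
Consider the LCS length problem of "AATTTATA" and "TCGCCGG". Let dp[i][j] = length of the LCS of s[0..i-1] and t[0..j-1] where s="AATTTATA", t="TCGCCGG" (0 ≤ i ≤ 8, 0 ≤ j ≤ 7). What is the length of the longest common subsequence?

1

   ''  T  C  G  C  C  G  G
''  0  0  0  0  0  0  0  0
 A  0  0  0  0  0  0  0  0
 A  0  0  0  0  0  0  0  0
 T  0  1  1  1  1  1  1  1
 T  0  1  1  1  1  1  1  1
 T  0  1  1  1  1  1  1  1
 A  0  1  1  1  1  1  1  1
 T  0  1  1  1  1  1  1  1
 A  0  1  1  1  1  1  1  1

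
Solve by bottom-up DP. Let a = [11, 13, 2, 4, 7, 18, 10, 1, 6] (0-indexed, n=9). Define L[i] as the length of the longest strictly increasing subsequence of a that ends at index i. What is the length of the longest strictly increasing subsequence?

   i    0    1    2    3    4    5    6    7    8
a[i]   11   13    2    4    7   18   10    1    6
L[i]    1    2    1    2    3    4    4    1    3

4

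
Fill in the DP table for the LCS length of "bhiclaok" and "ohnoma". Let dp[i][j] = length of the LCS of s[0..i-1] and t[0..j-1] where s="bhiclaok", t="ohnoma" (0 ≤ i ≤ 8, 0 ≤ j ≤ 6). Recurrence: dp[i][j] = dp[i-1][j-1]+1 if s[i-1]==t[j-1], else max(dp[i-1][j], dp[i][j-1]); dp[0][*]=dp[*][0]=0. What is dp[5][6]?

1

   ''  o  h  n  o  m  a
''  0  0  0  0  0  0  0
 b  0  0  0  0  0  0  0
 h  0  0  1  1  1  1  1
 i  0  0  1  1  1  1  1
 c  0  0  1  1  1  1  1
 l  0  0  1  1  1  1  1
 a  0  0  1  1  1  1  2
 o  0  1  1  1  2  2  2
 k  0  1  1  1  2  2  2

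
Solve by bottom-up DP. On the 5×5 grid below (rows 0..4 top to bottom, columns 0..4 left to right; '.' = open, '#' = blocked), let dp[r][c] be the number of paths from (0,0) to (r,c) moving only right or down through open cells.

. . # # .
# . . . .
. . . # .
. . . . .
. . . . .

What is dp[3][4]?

4

r\c   0   1   2   3   4
  0   1   1   0   0   0
  1   0   1   1   1   1
  2   0   1   2   0   1
  3   0   1   3   3   4
  4   0   1   4   7  11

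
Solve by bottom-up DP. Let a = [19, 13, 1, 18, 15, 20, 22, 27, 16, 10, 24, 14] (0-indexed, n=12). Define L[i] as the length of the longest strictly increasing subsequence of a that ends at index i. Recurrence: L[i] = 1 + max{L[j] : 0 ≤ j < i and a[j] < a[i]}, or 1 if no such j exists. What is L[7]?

   i    0    1    2    3    4    5    6    7    8    9   10   11
a[i]   19   13    1   18   15   20   22   27   16   10   24   14
L[i]    1    1    1    2    2    3    4    5    3    2    5    3

5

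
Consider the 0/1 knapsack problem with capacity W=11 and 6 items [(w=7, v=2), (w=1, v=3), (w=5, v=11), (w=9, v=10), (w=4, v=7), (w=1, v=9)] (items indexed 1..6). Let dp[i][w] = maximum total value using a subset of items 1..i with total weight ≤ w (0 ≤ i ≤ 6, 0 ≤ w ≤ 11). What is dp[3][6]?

14

i\w   0   1   2   3   4   5   6   7   8   9  10  11
  0   0   0   0   0   0   0   0   0   0   0   0   0
  1   0   0   0   0   0   0   0   2   2   2   2   2
  2   0   3   3   3   3   3   3   3   5   5   5   5
  3   0   3   3   3   3  11  14  14  14  14  14  14
  4   0   3   3   3   3  11  14  14  14  14  14  14
  5   0   3   3   3   7  11  14  14  14  18  21  21
  6   0   9  12  12  12  16  20  23  23  23  27  30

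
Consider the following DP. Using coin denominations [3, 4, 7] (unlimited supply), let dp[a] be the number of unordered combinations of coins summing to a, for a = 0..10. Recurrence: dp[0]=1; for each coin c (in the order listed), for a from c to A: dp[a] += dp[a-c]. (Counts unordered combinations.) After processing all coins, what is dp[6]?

1

after  coin     0     1     2     3     4     5     6     7     8     9    10
          3     1     0     0     1     0     0     1     0     0     1     0
          4     1     0     0     1     1     0     1     1     1     1     1
          7     1     0     0     1     1     0     1     2     1     1     2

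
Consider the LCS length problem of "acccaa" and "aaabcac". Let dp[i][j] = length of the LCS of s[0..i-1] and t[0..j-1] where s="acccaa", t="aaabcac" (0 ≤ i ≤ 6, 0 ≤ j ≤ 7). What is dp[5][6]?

   ''  a  a  a  b  c  a  c
''  0  0  0  0  0  0  0  0
 a  0  1  1  1  1  1  1  1
 c  0  1  1  1  1  2  2  2
 c  0  1  1  1  1  2  2  3
 c  0  1  1  1  1  2  2  3
 a  0  1  2  2  2  2  3  3
 a  0  1  2  3  3  3  3  3

3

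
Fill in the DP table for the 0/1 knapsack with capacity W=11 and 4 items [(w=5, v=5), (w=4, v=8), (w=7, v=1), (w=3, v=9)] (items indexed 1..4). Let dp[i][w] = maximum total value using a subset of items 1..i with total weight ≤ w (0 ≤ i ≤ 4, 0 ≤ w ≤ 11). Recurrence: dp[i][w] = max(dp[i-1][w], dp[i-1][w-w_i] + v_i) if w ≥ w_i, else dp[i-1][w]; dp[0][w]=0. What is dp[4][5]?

i\w   0   1   2   3   4   5   6   7   8   9  10  11
  0   0   0   0   0   0   0   0   0   0   0   0   0
  1   0   0   0   0   0   5   5   5   5   5   5   5
  2   0   0   0   0   8   8   8   8   8  13  13  13
  3   0   0   0   0   8   8   8   8   8  13  13  13
  4   0   0   0   9   9   9   9  17  17  17  17  17

9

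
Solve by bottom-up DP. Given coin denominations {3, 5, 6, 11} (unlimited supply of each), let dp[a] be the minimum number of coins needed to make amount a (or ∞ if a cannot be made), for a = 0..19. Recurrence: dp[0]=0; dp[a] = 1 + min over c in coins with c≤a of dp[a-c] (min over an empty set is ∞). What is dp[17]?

2

 a  0  1  2  3  4  5  6  7  8  9 10 11 12 13 14 15 16 17 18 19
dp  0  -  -  1  -  1  1  -  2  2  2  1  2  3  2  3  2  2  3  3
(- denotes ∞ / unreachable)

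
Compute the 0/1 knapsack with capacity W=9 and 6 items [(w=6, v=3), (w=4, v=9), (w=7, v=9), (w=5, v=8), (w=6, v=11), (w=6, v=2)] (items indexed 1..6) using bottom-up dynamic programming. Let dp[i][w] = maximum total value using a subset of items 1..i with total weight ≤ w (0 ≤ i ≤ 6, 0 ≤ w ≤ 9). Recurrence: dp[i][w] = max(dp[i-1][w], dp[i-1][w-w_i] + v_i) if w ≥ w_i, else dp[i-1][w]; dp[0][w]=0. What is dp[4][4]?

i\w   0   1   2   3   4   5   6   7   8   9
  0   0   0   0   0   0   0   0   0   0   0
  1   0   0   0   0   0   0   3   3   3   3
  2   0   0   0   0   9   9   9   9   9   9
  3   0   0   0   0   9   9   9   9   9   9
  4   0   0   0   0   9   9   9   9   9  17
  5   0   0   0   0   9   9  11  11  11  17
  6   0   0   0   0   9   9  11  11  11  17

9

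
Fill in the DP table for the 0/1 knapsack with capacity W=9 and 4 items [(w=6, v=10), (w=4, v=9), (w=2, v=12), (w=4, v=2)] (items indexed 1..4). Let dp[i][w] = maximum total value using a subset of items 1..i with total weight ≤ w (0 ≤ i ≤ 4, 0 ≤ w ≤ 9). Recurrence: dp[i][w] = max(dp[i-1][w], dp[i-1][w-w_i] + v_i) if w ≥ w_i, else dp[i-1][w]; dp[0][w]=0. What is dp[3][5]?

12

i\w   0   1   2   3   4   5   6   7   8   9
  0   0   0   0   0   0   0   0   0   0   0
  1   0   0   0   0   0   0  10  10  10  10
  2   0   0   0   0   9   9  10  10  10  10
  3   0   0  12  12  12  12  21  21  22  22
  4   0   0  12  12  12  12  21  21  22  22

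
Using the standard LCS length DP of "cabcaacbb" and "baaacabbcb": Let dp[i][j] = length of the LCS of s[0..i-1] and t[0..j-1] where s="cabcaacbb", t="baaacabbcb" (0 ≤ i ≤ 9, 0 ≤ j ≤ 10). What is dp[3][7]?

3

   ''  b  a  a  a  c  a  b  b  c  b
''  0  0  0  0  0  0  0  0  0  0  0
 c  0  0  0  0  0  1  1  1  1  1  1
 a  0  0  1  1  1  1  2  2  2  2  2
 b  0  1  1  1  1  1  2  3  3  3  3
 c  0  1  1  1  1  2  2  3  3  4  4
 a  0  1  2  2  2  2  3  3  3  4  4
 a  0  1  2  3  3  3  3  3  3  4  4
 c  0  1  2  3  3  4  4  4  4  4  4
 b  0  1  2  3  3  4  4  5  5  5  5
 b  0  1  2  3  3  4  4  5  6  6  6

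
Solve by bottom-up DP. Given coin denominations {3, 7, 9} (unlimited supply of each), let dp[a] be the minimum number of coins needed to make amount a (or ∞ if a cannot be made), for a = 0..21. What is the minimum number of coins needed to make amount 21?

 a  0  1  2  3  4  5  6  7  8  9 10 11 12 13 14 15 16 17 18 19 20 21
dp  0  -  -  1  -  -  2  1  -  1  2  -  2  3  2  3  2  3  2  3  4  3
(- denotes ∞ / unreachable)

3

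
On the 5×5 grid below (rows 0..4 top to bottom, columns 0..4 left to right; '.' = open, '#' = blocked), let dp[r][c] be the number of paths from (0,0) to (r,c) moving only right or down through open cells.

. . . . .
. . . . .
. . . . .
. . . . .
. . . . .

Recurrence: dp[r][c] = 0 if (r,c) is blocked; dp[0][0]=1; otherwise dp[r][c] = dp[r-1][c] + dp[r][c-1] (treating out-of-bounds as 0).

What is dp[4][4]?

r\c   0   1   2   3   4
  0   1   1   1   1   1
  1   1   2   3   4   5
  2   1   3   6  10  15
  3   1   4  10  20  35
  4   1   5  15  35  70

70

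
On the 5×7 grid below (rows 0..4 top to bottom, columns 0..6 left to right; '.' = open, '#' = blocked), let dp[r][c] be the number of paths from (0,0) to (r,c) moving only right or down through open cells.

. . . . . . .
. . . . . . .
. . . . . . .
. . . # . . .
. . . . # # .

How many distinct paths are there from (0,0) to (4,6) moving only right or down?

r\c   0   1   2   3   4   5   6
  0   1   1   1   1   1   1   1
  1   1   2   3   4   5   6   7
  2   1   3   6  10  15  21  28
  3   1   4  10   0  15  36  64
  4   1   5  15  15   0   0  64

64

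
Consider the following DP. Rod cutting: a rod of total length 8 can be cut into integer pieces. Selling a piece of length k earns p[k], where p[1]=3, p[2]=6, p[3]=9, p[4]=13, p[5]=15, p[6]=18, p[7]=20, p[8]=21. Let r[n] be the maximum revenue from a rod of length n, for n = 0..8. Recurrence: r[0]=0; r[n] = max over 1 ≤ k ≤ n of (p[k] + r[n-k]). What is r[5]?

16

   n    0    1    2    3    4    5    6    7    8
r[n]    0    3    6    9   13   16   19   22   26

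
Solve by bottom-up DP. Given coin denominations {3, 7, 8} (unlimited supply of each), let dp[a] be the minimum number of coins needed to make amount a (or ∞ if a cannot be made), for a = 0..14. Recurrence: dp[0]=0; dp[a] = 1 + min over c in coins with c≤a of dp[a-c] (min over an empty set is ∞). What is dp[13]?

3

 a  0  1  2  3  4  5  6  7  8  9 10 11 12 13 14
dp  0  -  -  1  -  -  2  1  1  3  2  2  4  3  2
(- denotes ∞ / unreachable)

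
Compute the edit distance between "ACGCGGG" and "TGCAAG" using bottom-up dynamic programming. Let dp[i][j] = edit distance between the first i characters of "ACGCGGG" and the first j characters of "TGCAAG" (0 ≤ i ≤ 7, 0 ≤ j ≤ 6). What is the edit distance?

   ''  T  G  C  A  A  G
''  0  1  2  3  4  5  6
 A  1  1  2  3  3  4  5
 C  2  2  2  2  3  4  5
 G  3  3  2  3  3  4  4
 C  4  4  3  2  3  4  5
 G  5  5  4  3  3  4  4
 G  6  6  5  4  4  4  4
 G  7  7  6  5  5  5  4

4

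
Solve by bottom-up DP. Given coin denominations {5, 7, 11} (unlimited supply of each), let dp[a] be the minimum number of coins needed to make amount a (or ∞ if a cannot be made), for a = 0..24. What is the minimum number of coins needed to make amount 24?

 a  0  1  2  3  4  5  6  7  8  9 10 11 12 13 14 15 16 17 18 19 20 21 22 23 24
dp  0  -  -  -  -  1  -  1  -  -  2  1  2  -  2  3  2  3  2  3  4  3  2  3  4
(- denotes ∞ / unreachable)

4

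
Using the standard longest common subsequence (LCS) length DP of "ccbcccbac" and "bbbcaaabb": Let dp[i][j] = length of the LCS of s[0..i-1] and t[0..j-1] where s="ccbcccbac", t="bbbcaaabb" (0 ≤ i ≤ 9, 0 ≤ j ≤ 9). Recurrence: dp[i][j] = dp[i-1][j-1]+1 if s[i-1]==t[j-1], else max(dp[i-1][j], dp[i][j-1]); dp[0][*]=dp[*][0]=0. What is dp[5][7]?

2

   ''  b  b  b  c  a  a  a  b  b
''  0  0  0  0  0  0  0  0  0  0
 c  0  0  0  0  1  1  1  1  1  1
 c  0  0  0  0  1  1  1  1  1  1
 b  0  1  1  1  1  1  1  1  2  2
 c  0  1  1  1  2  2  2  2  2  2
 c  0  1  1  1  2  2  2  2  2  2
 c  0  1  1  1  2  2  2  2  2  2
 b  0  1  2  2  2  2  2  2  3  3
 a  0  1  2  2  2  3  3  3  3  3
 c  0  1  2  2  3  3  3  3  3  3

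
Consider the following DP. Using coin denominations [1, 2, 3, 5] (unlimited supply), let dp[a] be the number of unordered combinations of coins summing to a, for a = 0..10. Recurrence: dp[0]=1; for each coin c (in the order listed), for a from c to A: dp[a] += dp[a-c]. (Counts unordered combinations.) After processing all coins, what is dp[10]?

20

after  coin     0     1     2     3     4     5     6     7     8     9    10
          1     1     1     1     1     1     1     1     1     1     1     1
          2     1     1     2     2     3     3     4     4     5     5     6
          3     1     1     2     3     4     5     7     8    10    12    14
          5     1     1     2     3     4     6     8    10    13    16    20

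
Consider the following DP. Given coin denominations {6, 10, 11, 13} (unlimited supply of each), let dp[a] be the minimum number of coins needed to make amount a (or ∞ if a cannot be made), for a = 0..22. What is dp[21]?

 a  0  1  2  3  4  5  6  7  8  9 10 11 12 13 14 15 16 17 18 19 20 21 22
dp  0  -  -  -  -  -  1  -  -  -  1  1  2  1  -  -  2  2  3  2  2  2  2
(- denotes ∞ / unreachable)

2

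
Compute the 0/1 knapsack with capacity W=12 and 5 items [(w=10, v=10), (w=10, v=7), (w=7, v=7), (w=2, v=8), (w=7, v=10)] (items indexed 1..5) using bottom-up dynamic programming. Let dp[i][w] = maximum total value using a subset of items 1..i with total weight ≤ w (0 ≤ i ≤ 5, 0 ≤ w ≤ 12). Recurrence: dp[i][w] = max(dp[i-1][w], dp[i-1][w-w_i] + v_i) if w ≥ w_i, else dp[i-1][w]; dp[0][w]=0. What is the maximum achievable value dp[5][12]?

18

i\w   0   1   2   3   4   5   6   7   8   9  10  11  12
  0   0   0   0   0   0   0   0   0   0   0   0   0   0
  1   0   0   0   0   0   0   0   0   0   0  10  10  10
  2   0   0   0   0   0   0   0   0   0   0  10  10  10
  3   0   0   0   0   0   0   0   7   7   7  10  10  10
  4   0   0   8   8   8   8   8   8   8  15  15  15  18
  5   0   0   8   8   8   8   8  10  10  18  18  18  18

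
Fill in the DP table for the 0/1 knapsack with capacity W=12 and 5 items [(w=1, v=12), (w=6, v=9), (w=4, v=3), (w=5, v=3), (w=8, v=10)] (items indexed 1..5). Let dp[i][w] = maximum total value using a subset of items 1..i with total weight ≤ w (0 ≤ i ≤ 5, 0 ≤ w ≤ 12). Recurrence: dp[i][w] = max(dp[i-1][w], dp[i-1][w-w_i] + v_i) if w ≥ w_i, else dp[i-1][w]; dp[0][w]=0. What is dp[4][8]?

i\w   0   1   2   3   4   5   6   7   8   9  10  11  12
  0   0   0   0   0   0   0   0   0   0   0   0   0   0
  1   0  12  12  12  12  12  12  12  12  12  12  12  12
  2   0  12  12  12  12  12  12  21  21  21  21  21  21
  3   0  12  12  12  12  15  15  21  21  21  21  24  24
  4   0  12  12  12  12  15  15  21  21  21  21  24  24
  5   0  12  12  12  12  15  15  21  21  22  22  24  24

21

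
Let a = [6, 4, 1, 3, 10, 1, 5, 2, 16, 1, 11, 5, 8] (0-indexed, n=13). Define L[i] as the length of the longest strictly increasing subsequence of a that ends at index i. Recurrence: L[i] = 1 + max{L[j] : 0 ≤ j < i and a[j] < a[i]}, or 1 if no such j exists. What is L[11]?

   i    0    1    2    3    4    5    6    7    8    9   10   11   12
a[i]    6    4    1    3   10    1    5    2   16    1   11    5    8
L[i]    1    1    1    2    3    1    3    2    4    1    4    3    4

3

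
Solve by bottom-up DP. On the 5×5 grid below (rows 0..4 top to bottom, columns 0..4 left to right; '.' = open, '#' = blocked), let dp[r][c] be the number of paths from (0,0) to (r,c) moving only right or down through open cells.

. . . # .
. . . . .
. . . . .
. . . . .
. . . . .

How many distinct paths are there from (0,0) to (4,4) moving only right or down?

65

r\c   0   1   2   3   4
  0   1   1   1   0   0
  1   1   2   3   3   3
  2   1   3   6   9  12
  3   1   4  10  19  31
  4   1   5  15  34  65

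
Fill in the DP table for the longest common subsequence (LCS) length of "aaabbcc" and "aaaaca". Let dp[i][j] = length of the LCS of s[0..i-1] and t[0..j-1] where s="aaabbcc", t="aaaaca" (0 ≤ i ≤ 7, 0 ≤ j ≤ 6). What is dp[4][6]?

   ''  a  a  a  a  c  a
''  0  0  0  0  0  0  0
 a  0  1  1  1  1  1  1
 a  0  1  2  2  2  2  2
 a  0  1  2  3  3  3  3
 b  0  1  2  3  3  3  3
 b  0  1  2  3  3  3  3
 c  0  1  2  3  3  4  4
 c  0  1  2  3  3  4  4

3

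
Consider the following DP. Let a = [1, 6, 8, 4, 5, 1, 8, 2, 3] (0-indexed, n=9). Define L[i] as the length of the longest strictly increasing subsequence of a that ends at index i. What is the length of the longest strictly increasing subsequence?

4

   i    0    1    2    3    4    5    6    7    8
a[i]    1    6    8    4    5    1    8    2    3
L[i]    1    2    3    2    3    1    4    2    3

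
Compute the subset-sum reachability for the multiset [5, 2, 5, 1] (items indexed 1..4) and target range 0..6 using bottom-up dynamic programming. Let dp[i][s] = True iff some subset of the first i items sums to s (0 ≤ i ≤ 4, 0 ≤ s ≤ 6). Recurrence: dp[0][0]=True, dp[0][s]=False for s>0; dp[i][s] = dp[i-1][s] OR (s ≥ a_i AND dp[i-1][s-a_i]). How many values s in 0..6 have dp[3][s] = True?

3

i\s   0   1   2   3   4   5   6
  0   T   F   F   F   F   F   F
  1   T   F   F   F   F   T   F
  2   T   F   T   F   F   T   F
  3   T   F   T   F   F   T   F
  4   T   T   T   T   F   T   T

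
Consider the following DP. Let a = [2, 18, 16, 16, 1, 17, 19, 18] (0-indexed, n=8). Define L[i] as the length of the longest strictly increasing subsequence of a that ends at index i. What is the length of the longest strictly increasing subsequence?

   i    0    1    2    3    4    5    6    7
a[i]    2   18   16   16    1   17   19   18
L[i]    1    2    2    2    1    3    4    4

4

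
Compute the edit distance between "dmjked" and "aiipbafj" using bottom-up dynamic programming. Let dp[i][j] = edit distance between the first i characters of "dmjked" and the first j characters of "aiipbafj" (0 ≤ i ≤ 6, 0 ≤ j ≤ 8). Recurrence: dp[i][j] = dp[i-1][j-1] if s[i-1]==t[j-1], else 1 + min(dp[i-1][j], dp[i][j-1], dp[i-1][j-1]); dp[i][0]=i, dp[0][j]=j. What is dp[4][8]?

8

   ''  a  i  i  p  b  a  f  j
''  0  1  2  3  4  5  6  7  8
 d  1  1  2  3  4  5  6  7  8
 m  2  2  2  3  4  5  6  7  8
 j  3  3  3  3  4  5  6  7  7
 k  4  4  4  4  4  5  6  7  8
 e  5  5  5  5  5  5  6  7  8
 d  6  6  6  6  6  6  6  7  8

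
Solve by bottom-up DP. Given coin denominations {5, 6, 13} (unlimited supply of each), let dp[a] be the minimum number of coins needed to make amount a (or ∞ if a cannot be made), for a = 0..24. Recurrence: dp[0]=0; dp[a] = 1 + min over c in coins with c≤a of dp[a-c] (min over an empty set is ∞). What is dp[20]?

4

 a  0  1  2  3  4  5  6  7  8  9 10 11 12 13 14 15 16 17 18 19 20 21 22 23 24
dp  0  -  -  -  -  1  1  -  -  -  2  2  2  1  -  3  3  3  2  2  4  4  4  3  3
(- denotes ∞ / unreachable)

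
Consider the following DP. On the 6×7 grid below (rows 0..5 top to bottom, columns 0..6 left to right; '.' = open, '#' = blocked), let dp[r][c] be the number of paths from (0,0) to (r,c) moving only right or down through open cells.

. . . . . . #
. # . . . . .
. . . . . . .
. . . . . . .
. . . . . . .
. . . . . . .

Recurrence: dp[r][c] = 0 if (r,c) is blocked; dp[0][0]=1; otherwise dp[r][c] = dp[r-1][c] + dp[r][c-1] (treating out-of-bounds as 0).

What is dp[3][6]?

41

r\c   0   1   2   3   4   5   6
  0   1   1   1   1   1   1   0
  1   1   0   1   2   3   4   4
  2   1   1   2   4   7  11  15
  3   1   2   4   8  15  26  41
  4   1   3   7  15  30  56  97
  5   1   4  11  26  56 112 209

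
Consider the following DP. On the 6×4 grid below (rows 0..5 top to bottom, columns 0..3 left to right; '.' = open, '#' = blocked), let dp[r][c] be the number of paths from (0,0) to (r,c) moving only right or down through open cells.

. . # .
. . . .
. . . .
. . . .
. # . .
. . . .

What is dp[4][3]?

25

r\c   0   1   2   3
  0   1   1   0   0
  1   1   2   2   2
  2   1   3   5   7
  3   1   4   9  16
  4   1   0   9  25
  5   1   1  10  35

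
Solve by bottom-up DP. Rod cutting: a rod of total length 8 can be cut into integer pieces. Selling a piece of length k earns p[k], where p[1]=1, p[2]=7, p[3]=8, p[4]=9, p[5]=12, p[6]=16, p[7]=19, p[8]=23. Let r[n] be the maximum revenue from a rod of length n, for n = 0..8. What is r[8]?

28

   n    0    1    2    3    4    5    6    7    8
r[n]    0    1    7    8   14   15   21   22   28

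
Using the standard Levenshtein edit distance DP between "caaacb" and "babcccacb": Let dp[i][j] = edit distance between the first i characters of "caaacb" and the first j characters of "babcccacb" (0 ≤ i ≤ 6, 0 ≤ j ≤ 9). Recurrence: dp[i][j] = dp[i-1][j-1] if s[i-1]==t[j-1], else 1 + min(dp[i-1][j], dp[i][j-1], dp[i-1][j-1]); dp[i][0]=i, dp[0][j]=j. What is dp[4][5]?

4

   ''  b  a  b  c  c  c  a  c  b
''  0  1  2  3  4  5  6  7  8  9
 c  1  1  2  3  3  4  5  6  7  8
 a  2  2  1  2  3  4  5  5  6  7
 a  3  3  2  2  3  4  5  5  6  7
 a  4  4  3  3  3  4  5  5  6  7
 c  5  5  4  4  3  3  4  5  5  6
 b  6  5  5  4  4  4  4  5  6  5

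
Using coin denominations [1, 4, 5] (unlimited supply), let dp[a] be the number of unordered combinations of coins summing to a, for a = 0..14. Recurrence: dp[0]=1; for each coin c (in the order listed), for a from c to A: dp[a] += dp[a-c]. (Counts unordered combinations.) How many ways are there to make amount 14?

after  coin     0     1     2     3     4     5     6     7     8     9    10    11    12    13    14
          1     1     1     1     1     1     1     1     1     1     1     1     1     1     1     1
          4     1     1     1     1     2     2     2     2     3     3     3     3     4     4     4
          5     1     1     1     1     2     3     3     3     4     5     6     6     7     8     9

9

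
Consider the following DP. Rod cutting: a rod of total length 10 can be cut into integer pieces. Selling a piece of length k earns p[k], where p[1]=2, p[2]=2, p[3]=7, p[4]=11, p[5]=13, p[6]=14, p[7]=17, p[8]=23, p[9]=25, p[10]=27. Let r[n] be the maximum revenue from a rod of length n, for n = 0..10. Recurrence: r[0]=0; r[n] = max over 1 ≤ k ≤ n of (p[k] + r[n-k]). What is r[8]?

   n    0    1    2    3    4    5    6    7    8    9   10
r[n]    0    2    4    7   11   13   15   18   23   25   27

23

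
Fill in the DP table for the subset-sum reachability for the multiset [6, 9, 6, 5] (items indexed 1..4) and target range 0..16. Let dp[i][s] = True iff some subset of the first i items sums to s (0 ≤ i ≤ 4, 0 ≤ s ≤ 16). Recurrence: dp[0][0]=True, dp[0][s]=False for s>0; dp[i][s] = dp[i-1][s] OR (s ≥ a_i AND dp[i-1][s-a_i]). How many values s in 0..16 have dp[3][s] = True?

5

i\s   0   1   2   3   4   5   6   7   8   9  10  11  12  13  14  15  16
  0   T   F   F   F   F   F   F   F   F   F   F   F   F   F   F   F   F
  1   T   F   F   F   F   F   T   F   F   F   F   F   F   F   F   F   F
  2   T   F   F   F   F   F   T   F   F   T   F   F   F   F   F   T   F
  3   T   F   F   F   F   F   T   F   F   T   F   F   T   F   F   T   F
  4   T   F   F   F   F   T   T   F   F   T   F   T   T   F   T   T   F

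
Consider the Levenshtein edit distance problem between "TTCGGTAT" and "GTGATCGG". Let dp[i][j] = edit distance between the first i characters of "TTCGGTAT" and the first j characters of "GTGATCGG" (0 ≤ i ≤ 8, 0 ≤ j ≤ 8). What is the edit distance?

6

   ''  G  T  G  A  T  C  G  G
''  0  1  2  3  4  5  6  7  8
 T  1  1  1  2  3  4  5  6  7
 T  2  2  1  2  3  3  4  5  6
 C  3  3  2  2  3  4  3  4  5
 G  4  3  3  2  3  4  4  3  4
 G  5  4  4  3  3  4  5  4  3
 T  6  5  4  4  4  3  4  5  4
 A  7  6  5  5  4  4  4  5  5
 T  8  7  6  6  5  4  5  5  6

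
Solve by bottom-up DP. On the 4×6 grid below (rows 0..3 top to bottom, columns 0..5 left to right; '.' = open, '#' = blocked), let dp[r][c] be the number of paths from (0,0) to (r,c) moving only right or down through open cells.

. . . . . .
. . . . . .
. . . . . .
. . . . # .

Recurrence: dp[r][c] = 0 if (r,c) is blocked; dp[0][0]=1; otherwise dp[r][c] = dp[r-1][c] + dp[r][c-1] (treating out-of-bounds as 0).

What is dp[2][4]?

r\c   0   1   2   3   4   5
  0   1   1   1   1   1   1
  1   1   2   3   4   5   6
  2   1   3   6  10  15  21
  3   1   4  10  20   0  21

15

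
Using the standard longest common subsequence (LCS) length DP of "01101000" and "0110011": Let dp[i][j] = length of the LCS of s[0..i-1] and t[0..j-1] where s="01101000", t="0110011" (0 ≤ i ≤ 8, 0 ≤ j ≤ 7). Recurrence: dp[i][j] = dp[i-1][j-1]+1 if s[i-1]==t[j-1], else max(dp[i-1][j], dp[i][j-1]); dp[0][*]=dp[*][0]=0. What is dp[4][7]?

4

   ''  0  1  1  0  0  1  1
''  0  0  0  0  0  0  0  0
 0  0  1  1  1  1  1  1  1
 1  0  1  2  2  2  2  2  2
 1  0  1  2  3  3  3  3  3
 0  0  1  2  3  4  4  4  4
 1  0  1  2  3  4  4  5  5
 0  0  1  2  3  4  5  5  5
 0  0  1  2  3  4  5  5  5
 0  0  1  2  3  4  5  5  5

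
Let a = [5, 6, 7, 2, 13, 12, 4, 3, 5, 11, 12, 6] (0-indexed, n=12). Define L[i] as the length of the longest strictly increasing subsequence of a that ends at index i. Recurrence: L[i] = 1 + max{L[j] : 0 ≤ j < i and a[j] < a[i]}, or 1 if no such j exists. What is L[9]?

4

   i    0    1    2    3    4    5    6    7    8    9   10   11
a[i]    5    6    7    2   13   12    4    3    5   11   12    6
L[i]    1    2    3    1    4    4    2    2    3    4    5    4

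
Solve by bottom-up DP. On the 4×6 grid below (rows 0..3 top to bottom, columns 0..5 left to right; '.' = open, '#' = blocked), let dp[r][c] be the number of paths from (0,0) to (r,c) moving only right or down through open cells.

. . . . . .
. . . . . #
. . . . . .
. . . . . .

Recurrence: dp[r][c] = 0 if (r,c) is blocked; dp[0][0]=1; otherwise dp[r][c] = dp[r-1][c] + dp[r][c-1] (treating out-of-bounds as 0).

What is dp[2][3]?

10

r\c   0   1   2   3   4   5
  0   1   1   1   1   1   1
  1   1   2   3   4   5   0
  2   1   3   6  10  15  15
  3   1   4  10  20  35  50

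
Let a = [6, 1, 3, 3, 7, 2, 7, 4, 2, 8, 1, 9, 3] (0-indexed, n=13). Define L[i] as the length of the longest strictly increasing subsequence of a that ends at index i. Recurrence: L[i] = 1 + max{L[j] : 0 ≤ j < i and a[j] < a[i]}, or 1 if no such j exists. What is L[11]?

5

   i    0    1    2    3    4    5    6    7    8    9   10   11   12
a[i]    6    1    3    3    7    2    7    4    2    8    1    9    3
L[i]    1    1    2    2    3    2    3    3    2    4    1    5    3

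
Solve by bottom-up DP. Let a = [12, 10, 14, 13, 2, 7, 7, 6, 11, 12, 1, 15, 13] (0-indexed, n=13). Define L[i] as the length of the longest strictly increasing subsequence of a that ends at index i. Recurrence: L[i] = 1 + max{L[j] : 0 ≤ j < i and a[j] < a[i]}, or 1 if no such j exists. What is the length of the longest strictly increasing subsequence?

5

   i    0    1    2    3    4    5    6    7    8    9   10   11   12
a[i]   12   10   14   13    2    7    7    6   11   12    1   15   13
L[i]    1    1    2    2    1    2    2    2    3    4    1    5    5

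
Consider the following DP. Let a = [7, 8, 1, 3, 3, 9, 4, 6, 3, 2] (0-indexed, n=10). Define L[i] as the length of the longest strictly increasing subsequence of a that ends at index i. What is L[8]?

   i    0    1    2    3    4    5    6    7    8    9
a[i]    7    8    1    3    3    9    4    6    3    2
L[i]    1    2    1    2    2    3    3    4    2    2

2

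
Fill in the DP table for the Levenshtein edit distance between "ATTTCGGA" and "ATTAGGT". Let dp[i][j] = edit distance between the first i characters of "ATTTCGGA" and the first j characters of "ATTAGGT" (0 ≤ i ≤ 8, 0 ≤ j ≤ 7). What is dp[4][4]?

1

   ''  A  T  T  A  G  G  T
''  0  1  2  3  4  5  6  7
 A  1  0  1  2  3  4  5  6
 T  2  1  0  1  2  3  4  5
 T  3  2  1  0  1  2  3  4
 T  4  3  2  1  1  2  3  3
 C  5  4  3  2  2  2  3  4
 G  6  5  4  3  3  2  2  3
 G  7  6  5  4  4  3  2  3
 A  8  7  6  5  4  4  3  3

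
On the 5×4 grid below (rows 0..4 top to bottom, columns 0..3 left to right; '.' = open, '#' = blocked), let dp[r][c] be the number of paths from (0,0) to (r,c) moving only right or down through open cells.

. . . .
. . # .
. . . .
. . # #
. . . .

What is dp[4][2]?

5

r\c   0   1   2   3
  0   1   1   1   1
  1   1   2   0   1
  2   1   3   3   4
  3   1   4   0   0
  4   1   5   5   5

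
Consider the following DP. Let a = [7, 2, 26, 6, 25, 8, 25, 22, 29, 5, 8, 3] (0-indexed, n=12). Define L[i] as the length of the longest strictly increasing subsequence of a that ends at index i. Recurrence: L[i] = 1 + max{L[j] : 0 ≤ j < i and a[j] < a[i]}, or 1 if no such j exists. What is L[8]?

5

   i    0    1    2    3    4    5    6    7    8    9   10   11
a[i]    7    2   26    6   25    8   25   22   29    5    8    3
L[i]    1    1    2    2    3    3    4    4    5    2    3    2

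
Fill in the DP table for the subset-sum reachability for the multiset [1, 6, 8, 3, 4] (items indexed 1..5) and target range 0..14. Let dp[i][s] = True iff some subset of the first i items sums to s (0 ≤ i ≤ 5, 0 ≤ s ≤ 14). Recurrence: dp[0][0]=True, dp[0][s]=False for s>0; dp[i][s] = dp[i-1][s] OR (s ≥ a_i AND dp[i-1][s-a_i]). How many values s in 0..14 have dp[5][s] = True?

14

i\s   0   1   2   3   4   5   6   7   8   9  10  11  12  13  14
  0   T   F   F   F   F   F   F   F   F   F   F   F   F   F   F
  1   T   T   F   F   F   F   F   F   F   F   F   F   F   F   F
  2   T   T   F   F   F   F   T   T   F   F   F   F   F   F   F
  3   T   T   F   F   F   F   T   T   T   T   F   F   F   F   T
  4   T   T   F   T   T   F   T   T   T   T   T   T   T   F   T
  5   T   T   F   T   T   T   T   T   T   T   T   T   T   T   T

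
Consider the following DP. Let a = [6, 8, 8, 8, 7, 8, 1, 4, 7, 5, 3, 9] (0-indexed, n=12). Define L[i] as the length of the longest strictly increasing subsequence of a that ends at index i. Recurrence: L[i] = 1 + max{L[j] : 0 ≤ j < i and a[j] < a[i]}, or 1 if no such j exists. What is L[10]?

2

   i    0    1    2    3    4    5    6    7    8    9   10   11
a[i]    6    8    8    8    7    8    1    4    7    5    3    9
L[i]    1    2    2    2    2    3    1    2    3    3    2    4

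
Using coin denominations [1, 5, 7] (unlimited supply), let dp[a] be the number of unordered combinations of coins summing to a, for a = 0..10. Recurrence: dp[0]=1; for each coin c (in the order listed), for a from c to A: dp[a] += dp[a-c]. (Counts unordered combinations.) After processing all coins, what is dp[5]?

after  coin     0     1     2     3     4     5     6     7     8     9    10
          1     1     1     1     1     1     1     1     1     1     1     1
          5     1     1     1     1     1     2     2     2     2     2     3
          7     1     1     1     1     1     2     2     3     3     3     4

2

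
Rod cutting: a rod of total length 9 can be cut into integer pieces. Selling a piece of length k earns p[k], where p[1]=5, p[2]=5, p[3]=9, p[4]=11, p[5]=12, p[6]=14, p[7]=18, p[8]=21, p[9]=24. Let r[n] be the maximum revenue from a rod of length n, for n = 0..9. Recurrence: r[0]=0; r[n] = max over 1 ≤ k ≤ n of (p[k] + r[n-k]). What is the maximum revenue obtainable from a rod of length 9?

   n    0    1    2    3    4    5    6    7    8    9
r[n]    0    5   10   15   20   25   30   35   40   45

45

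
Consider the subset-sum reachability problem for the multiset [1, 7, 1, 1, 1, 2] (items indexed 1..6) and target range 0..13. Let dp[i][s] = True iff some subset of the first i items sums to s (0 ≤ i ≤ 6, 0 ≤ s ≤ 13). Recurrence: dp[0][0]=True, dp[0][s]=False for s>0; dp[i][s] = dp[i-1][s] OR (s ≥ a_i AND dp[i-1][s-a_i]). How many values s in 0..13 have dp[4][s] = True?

8

i\s   0   1   2   3   4   5   6   7   8   9  10  11  12  13
  0   T   F   F   F   F   F   F   F   F   F   F   F   F   F
  1   T   T   F   F   F   F   F   F   F   F   F   F   F   F
  2   T   T   F   F   F   F   F   T   T   F   F   F   F   F
  3   T   T   T   F   F   F   F   T   T   T   F   F   F   F
  4   T   T   T   T   F   F   F   T   T   T   T   F   F   F
  5   T   T   T   T   T   F   F   T   T   T   T   T   F   F
  6   T   T   T   T   T   T   T   T   T   T   T   T   T   T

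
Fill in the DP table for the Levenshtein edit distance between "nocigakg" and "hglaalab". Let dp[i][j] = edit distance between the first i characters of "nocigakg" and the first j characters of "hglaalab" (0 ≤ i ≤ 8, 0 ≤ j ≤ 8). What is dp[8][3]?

   ''  h  g  l  a  a  l  a  b
''  0  1  2  3  4  5  6  7  8
 n  1  1  2  3  4  5  6  7  8
 o  2  2  2  3  4  5  6  7  8
 c  3  3  3  3  4  5  6  7  8
 i  4  4  4  4  4  5  6  7  8
 g  5  5  4  5  5  5  6  7  8
 a  6  6  5  5  5  5  6  6  7
 k  7  7  6  6  6  6  6  7  7
 g  8  8  7  7  7  7  7  7  8

7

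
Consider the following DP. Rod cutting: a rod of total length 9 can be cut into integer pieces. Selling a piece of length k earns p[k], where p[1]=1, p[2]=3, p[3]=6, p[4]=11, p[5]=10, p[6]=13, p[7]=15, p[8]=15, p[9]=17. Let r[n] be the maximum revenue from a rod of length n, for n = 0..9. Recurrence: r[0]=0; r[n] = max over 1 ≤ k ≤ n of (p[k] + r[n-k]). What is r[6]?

14

   n    0    1    2    3    4    5    6    7    8    9
r[n]    0    1    3    6   11   12   14   17   22   23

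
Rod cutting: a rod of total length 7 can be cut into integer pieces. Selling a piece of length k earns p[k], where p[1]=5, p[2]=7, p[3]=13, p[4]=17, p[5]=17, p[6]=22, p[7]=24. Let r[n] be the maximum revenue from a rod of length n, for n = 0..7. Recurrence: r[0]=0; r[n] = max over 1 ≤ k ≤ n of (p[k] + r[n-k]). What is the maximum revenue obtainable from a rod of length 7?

   n    0    1    2    3    4    5    6    7
r[n]    0    5   10   15   20   25   30   35

35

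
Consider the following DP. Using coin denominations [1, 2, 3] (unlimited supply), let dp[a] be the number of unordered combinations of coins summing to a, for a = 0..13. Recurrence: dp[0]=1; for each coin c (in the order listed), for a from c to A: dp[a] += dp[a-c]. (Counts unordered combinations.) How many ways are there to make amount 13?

21

after  coin     0     1     2     3     4     5     6     7     8     9    10    11    12    13
          1     1     1     1     1     1     1     1     1     1     1     1     1     1     1
          2     1     1     2     2     3     3     4     4     5     5     6     6     7     7
          3     1     1     2     3     4     5     7     8    10    12    14    16    19    21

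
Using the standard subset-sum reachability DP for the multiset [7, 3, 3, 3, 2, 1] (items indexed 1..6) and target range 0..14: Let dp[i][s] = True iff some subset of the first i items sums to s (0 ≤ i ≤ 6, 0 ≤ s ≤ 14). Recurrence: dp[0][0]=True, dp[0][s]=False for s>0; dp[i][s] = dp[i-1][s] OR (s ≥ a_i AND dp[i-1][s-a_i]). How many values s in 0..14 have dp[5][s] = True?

12

i\s   0   1   2   3   4   5   6   7   8   9  10  11  12  13  14
  0   T   F   F   F   F   F   F   F   F   F   F   F   F   F   F
  1   T   F   F   F   F   F   F   T   F   F   F   F   F   F   F
  2   T   F   F   T   F   F   F   T   F   F   T   F   F   F   F
  3   T   F   F   T   F   F   T   T   F   F   T   F   F   T   F
  4   T   F   F   T   F   F   T   T   F   T   T   F   F   T   F
  5   T   F   T   T   F   T   T   T   T   T   T   T   T   T   F
  6   T   T   T   T   T   T   T   T   T   T   T   T   T   T   T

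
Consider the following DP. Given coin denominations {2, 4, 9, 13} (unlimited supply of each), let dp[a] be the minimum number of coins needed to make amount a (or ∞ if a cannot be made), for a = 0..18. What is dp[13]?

1

 a  0  1  2  3  4  5  6  7  8  9 10 11 12 13 14 15 16 17 18
dp  0  -  1  -  1  -  2  -  2  1  3  2  3  1  4  2  4  2  2
(- denotes ∞ / unreachable)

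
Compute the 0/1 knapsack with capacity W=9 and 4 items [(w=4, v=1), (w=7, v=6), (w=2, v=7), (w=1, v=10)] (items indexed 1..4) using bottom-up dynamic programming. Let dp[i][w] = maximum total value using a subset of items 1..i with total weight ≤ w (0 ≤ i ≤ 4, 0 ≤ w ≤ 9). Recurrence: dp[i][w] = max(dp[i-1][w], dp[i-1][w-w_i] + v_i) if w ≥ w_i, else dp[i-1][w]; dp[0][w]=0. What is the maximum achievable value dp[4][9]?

i\w   0   1   2   3   4   5   6   7   8   9
  0   0   0   0   0   0   0   0   0   0   0
  1   0   0   0   0   1   1   1   1   1   1
  2   0   0   0   0   1   1   1   6   6   6
  3   0   0   7   7   7   7   8   8   8  13
  4   0  10  10  17  17  17  17  18  18  18

18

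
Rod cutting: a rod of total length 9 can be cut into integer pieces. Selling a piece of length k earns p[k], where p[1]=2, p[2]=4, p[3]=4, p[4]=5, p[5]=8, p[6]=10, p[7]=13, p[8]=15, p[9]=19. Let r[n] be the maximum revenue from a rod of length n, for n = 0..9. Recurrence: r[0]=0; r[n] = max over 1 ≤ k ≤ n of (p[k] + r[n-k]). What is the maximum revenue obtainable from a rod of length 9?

   n    0    1    2    3    4    5    6    7    8    9
r[n]    0    2    4    6    8   10   12   14   16   19

19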